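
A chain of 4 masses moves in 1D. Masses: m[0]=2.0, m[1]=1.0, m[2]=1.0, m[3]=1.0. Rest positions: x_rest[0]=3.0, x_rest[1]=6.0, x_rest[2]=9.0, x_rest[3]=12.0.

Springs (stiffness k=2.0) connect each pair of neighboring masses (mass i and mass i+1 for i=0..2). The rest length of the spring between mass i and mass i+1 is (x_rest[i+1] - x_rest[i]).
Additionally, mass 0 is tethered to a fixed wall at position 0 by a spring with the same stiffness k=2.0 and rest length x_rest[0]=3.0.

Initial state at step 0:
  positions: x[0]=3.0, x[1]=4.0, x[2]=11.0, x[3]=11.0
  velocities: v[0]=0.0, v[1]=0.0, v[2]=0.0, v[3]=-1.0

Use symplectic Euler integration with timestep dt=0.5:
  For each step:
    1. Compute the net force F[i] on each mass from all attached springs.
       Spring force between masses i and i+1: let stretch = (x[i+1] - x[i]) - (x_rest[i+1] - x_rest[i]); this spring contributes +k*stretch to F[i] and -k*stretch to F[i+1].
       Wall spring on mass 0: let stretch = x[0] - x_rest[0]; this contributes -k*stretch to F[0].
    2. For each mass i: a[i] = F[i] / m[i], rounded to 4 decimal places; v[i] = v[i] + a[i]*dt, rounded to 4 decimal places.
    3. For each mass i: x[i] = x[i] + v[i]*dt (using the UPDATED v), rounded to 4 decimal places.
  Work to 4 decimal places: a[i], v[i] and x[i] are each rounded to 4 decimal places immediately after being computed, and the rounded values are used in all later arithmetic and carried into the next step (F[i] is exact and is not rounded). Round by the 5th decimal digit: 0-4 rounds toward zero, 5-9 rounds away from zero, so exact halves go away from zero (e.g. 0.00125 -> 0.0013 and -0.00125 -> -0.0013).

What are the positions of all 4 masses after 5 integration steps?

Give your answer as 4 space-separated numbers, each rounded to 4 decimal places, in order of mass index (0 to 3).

Answer: 3.0781 5.1250 8.5938 10.7813

Derivation:
Step 0: x=[3.0000 4.0000 11.0000 11.0000] v=[0.0000 0.0000 0.0000 -1.0000]
Step 1: x=[2.5000 7.0000 7.5000 12.0000] v=[-1.0000 6.0000 -7.0000 2.0000]
Step 2: x=[2.5000 8.0000 6.0000 12.2500] v=[0.0000 2.0000 -3.0000 0.5000]
Step 3: x=[3.2500 5.2500 8.6250 10.8750] v=[1.5000 -5.5000 5.2500 -2.7500]
Step 4: x=[3.6875 3.1875 10.6875 9.8750] v=[0.8750 -4.1250 4.1250 -2.0000]
Step 5: x=[3.0781 5.1250 8.5938 10.7813] v=[-1.2188 3.8750 -4.1875 1.8125]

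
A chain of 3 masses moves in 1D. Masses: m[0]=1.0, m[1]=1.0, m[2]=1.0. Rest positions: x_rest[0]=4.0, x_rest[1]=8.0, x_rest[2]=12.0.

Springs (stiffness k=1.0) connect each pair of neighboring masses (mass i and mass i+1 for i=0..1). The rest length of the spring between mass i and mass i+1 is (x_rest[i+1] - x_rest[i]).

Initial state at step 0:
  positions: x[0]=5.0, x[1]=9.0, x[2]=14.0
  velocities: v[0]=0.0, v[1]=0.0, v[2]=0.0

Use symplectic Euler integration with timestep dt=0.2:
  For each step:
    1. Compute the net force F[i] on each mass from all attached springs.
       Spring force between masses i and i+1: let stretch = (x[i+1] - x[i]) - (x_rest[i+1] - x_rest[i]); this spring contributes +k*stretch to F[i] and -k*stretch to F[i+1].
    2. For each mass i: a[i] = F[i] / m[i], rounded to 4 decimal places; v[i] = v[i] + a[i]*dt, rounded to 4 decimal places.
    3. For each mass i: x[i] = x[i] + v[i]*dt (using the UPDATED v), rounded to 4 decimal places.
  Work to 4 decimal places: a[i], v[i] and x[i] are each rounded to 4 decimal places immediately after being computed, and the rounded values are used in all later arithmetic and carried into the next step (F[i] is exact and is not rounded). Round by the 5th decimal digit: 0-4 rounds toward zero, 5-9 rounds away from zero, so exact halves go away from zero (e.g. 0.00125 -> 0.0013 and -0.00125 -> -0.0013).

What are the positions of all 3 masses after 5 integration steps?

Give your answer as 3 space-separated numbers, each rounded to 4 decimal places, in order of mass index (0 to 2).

Step 0: x=[5.0000 9.0000 14.0000] v=[0.0000 0.0000 0.0000]
Step 1: x=[5.0000 9.0400 13.9600] v=[0.0000 0.2000 -0.2000]
Step 2: x=[5.0016 9.1152 13.8832] v=[0.0080 0.3760 -0.3840]
Step 3: x=[5.0077 9.2166 13.7757] v=[0.0307 0.5069 -0.5376]
Step 4: x=[5.0222 9.3320 13.6458] v=[0.0725 0.5769 -0.6494]
Step 5: x=[5.0491 9.4475 13.5034] v=[0.1345 0.5777 -0.7122]

Answer: 5.0491 9.4475 13.5034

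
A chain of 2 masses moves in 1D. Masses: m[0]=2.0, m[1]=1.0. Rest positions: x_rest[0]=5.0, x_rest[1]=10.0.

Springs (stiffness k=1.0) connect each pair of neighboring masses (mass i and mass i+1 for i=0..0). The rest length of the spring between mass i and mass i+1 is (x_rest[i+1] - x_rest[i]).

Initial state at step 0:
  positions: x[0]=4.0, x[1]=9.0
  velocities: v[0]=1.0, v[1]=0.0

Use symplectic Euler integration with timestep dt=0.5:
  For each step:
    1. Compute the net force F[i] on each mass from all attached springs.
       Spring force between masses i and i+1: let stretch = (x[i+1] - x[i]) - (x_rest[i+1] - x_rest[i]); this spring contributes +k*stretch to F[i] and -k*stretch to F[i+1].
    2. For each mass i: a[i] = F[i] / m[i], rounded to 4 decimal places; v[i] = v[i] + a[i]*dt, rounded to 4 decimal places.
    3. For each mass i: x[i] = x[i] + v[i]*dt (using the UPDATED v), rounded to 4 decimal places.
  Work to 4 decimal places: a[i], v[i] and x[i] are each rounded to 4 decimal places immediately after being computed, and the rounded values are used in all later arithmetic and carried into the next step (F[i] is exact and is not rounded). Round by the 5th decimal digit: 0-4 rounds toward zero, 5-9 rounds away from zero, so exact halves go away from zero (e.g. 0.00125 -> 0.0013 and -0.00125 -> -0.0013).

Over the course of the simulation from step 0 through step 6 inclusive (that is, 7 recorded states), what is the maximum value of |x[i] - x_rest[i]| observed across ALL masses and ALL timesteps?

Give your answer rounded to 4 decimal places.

Step 0: x=[4.0000 9.0000] v=[1.0000 0.0000]
Step 1: x=[4.5000 9.0000] v=[1.0000 0.0000]
Step 2: x=[4.9375 9.1250] v=[0.8750 0.2500]
Step 3: x=[5.2735 9.4532] v=[0.6719 0.6563]
Step 4: x=[5.5069 9.9865] v=[0.4668 1.0665]
Step 5: x=[5.6753 10.6499] v=[0.3367 1.3267]
Step 6: x=[5.8405 11.3196] v=[0.3304 1.3394]
Max displacement = 1.3196

Answer: 1.3196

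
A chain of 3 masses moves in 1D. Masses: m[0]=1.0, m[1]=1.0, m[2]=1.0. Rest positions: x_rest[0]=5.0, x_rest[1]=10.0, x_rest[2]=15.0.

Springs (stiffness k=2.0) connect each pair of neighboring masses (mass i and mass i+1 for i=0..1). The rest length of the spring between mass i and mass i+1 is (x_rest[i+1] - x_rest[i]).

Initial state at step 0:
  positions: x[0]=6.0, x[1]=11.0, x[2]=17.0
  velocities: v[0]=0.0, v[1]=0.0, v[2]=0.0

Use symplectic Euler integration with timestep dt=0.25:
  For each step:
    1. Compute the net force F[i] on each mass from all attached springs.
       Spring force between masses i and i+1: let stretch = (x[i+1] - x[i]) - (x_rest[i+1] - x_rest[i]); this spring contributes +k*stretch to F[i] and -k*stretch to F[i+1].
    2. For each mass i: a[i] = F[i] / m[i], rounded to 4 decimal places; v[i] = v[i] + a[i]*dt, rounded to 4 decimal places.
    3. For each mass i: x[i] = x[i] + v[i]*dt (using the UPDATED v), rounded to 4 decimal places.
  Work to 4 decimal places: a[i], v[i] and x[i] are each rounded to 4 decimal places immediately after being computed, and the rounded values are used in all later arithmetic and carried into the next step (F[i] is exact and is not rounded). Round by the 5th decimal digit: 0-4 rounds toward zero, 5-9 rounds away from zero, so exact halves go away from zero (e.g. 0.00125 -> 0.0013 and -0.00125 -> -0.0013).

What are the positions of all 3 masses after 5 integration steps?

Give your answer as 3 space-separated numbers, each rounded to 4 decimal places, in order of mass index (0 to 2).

Step 0: x=[6.0000 11.0000 17.0000] v=[0.0000 0.0000 0.0000]
Step 1: x=[6.0000 11.1250 16.8750] v=[0.0000 0.5000 -0.5000]
Step 2: x=[6.0156 11.3281 16.6563] v=[0.0625 0.8125 -0.8750]
Step 3: x=[6.0703 11.5332 16.3965] v=[0.2188 0.8204 -1.0391]
Step 4: x=[6.1829 11.6634 16.1538] v=[0.4503 0.5206 -0.9708]
Step 5: x=[6.3556 11.6698 15.9748] v=[0.6906 0.0256 -0.7160]

Answer: 6.3556 11.6698 15.9748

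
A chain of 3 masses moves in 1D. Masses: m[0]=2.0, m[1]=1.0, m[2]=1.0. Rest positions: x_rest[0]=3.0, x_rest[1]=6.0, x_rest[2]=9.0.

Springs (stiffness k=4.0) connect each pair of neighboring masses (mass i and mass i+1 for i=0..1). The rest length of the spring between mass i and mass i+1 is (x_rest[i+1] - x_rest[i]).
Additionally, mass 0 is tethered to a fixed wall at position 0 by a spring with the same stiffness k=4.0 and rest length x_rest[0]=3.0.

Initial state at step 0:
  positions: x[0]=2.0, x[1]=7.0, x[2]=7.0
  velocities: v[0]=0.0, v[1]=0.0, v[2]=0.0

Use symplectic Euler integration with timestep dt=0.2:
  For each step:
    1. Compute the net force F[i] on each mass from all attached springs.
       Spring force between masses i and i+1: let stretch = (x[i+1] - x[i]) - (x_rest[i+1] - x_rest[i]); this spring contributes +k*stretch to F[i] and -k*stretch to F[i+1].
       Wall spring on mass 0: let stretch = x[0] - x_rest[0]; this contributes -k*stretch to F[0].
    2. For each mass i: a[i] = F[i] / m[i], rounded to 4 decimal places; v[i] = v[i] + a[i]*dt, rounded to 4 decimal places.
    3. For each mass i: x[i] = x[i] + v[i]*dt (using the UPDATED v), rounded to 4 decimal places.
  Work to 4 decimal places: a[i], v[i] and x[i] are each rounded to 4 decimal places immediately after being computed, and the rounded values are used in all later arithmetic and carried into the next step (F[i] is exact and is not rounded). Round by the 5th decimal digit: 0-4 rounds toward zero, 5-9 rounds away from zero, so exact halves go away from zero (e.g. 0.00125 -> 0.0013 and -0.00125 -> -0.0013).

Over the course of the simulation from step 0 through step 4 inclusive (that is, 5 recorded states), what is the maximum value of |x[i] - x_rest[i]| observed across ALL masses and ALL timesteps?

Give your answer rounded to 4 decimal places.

Answer: 2.5317

Derivation:
Step 0: x=[2.0000 7.0000 7.0000] v=[0.0000 0.0000 0.0000]
Step 1: x=[2.2400 6.2000 7.4800] v=[1.2000 -4.0000 2.4000]
Step 2: x=[2.6176 4.9712 8.2352] v=[1.8880 -6.1440 3.7760]
Step 3: x=[2.9741 3.8881 8.9482] v=[1.7824 -5.4157 3.5648]
Step 4: x=[3.1658 3.4683 9.3315] v=[0.9584 -2.0988 1.9167]
Max displacement = 2.5317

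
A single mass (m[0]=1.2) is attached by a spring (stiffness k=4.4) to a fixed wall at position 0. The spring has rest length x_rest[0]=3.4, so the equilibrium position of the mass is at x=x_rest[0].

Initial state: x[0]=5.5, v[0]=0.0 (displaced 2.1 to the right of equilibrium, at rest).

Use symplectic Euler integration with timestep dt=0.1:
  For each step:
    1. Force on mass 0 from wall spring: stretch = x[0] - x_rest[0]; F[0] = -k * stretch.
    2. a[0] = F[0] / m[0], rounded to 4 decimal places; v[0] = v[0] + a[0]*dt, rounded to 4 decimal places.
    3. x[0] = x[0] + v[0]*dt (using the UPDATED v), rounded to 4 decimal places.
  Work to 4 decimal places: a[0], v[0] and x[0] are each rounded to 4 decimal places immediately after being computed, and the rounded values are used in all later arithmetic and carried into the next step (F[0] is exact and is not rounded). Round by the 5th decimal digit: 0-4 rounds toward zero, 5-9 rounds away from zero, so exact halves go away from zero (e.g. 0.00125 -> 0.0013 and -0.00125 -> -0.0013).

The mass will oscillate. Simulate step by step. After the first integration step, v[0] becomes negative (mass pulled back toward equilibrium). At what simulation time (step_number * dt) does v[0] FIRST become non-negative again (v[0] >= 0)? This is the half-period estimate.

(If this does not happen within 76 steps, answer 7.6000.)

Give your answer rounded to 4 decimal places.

Step 0: x=[5.5000] v=[0.0000]
Step 1: x=[5.4230] v=[-0.7700]
Step 2: x=[5.2718] v=[-1.5118]
Step 3: x=[5.0520] v=[-2.1981]
Step 4: x=[4.7716] v=[-2.8038]
Step 5: x=[4.4409] v=[-3.3067]
Step 6: x=[4.0721] v=[-3.6884]
Step 7: x=[3.6786] v=[-3.9348]
Step 8: x=[3.2749] v=[-4.0370]
Step 9: x=[2.8758] v=[-3.9911]
Step 10: x=[2.4959] v=[-3.7989]
Step 11: x=[2.1492] v=[-3.4674]
Step 12: x=[1.8483] v=[-3.0088]
Step 13: x=[1.6043] v=[-2.4398]
Step 14: x=[1.4262] v=[-1.7814]
Step 15: x=[1.3204] v=[-1.0577]
Step 16: x=[1.2909] v=[-0.2952]
Step 17: x=[1.3387] v=[0.4781]
First v>=0 after going negative at step 17, time=1.7000

Answer: 1.7000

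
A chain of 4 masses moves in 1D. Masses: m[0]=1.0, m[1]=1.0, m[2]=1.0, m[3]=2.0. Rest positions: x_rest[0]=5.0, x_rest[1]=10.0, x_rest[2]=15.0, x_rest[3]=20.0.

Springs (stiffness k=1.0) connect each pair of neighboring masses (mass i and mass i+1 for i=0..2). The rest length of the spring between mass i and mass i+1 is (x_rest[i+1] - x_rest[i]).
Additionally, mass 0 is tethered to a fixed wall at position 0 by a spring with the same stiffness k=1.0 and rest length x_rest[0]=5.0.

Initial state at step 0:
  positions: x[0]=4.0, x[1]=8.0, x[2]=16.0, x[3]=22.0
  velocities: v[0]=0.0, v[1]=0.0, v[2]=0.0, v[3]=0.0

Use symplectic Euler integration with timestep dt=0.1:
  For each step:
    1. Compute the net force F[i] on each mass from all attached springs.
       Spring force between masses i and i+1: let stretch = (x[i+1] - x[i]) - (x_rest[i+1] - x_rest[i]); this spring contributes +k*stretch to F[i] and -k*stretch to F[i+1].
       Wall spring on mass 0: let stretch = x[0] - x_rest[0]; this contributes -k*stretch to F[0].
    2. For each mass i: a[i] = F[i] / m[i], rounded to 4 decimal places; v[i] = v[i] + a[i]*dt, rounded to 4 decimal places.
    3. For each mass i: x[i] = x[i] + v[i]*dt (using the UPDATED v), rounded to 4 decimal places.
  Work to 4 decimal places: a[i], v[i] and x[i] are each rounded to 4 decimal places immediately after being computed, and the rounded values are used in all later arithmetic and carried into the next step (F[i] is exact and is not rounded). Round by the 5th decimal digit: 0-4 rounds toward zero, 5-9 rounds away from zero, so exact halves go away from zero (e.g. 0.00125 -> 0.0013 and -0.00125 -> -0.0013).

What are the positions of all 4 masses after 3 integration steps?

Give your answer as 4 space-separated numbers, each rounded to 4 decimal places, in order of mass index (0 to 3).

Answer: 4.0020 8.2350 15.8838 21.9696

Derivation:
Step 0: x=[4.0000 8.0000 16.0000 22.0000] v=[0.0000 0.0000 0.0000 0.0000]
Step 1: x=[4.0000 8.0400 15.9800 21.9950] v=[0.0000 0.4000 -0.2000 -0.0500]
Step 2: x=[4.0004 8.1190 15.9408 21.9849] v=[0.0040 0.7900 -0.3925 -0.1008]
Step 3: x=[4.0020 8.2350 15.8838 21.9696] v=[0.0158 1.1603 -0.5703 -0.1530]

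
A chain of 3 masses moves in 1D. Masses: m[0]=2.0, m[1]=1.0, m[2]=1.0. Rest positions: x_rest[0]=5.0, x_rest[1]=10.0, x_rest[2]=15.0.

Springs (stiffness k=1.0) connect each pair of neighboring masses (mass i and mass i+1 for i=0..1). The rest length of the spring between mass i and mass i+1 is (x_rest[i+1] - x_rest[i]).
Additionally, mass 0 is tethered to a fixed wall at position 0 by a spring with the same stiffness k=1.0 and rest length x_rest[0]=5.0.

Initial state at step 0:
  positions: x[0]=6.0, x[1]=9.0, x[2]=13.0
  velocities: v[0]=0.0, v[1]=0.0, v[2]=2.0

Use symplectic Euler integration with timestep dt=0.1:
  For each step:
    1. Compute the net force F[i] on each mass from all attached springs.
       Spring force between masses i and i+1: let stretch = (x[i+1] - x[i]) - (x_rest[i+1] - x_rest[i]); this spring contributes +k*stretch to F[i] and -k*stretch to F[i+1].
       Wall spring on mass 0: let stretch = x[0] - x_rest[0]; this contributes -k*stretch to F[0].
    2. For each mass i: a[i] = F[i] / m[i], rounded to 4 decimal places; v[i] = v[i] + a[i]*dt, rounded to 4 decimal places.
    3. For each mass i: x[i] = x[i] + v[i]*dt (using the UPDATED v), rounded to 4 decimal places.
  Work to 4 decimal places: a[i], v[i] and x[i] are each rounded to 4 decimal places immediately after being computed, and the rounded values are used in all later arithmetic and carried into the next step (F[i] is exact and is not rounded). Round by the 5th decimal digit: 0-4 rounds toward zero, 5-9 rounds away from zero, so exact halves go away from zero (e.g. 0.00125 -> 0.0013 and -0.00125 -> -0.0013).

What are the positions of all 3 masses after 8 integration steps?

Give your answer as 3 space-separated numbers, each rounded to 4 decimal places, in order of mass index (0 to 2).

Step 0: x=[6.0000 9.0000 13.0000] v=[0.0000 0.0000 2.0000]
Step 1: x=[5.9850 9.0100 13.2100] v=[-0.1500 0.1000 2.1000]
Step 2: x=[5.9552 9.0318 13.4280] v=[-0.2980 0.2175 2.1800]
Step 3: x=[5.9110 9.0668 13.6520] v=[-0.4419 0.3495 2.2404]
Step 4: x=[5.8530 9.1160 13.8802] v=[-0.5797 0.4924 2.2819]
Step 5: x=[5.7821 9.1803 14.1108] v=[-0.7092 0.6425 2.3055]
Step 6: x=[5.6993 9.2599 14.3421] v=[-0.8284 0.7957 2.3125]
Step 7: x=[5.6058 9.3547 14.5725] v=[-0.9353 0.9479 2.3043]
Step 8: x=[5.5030 9.4642 14.8008] v=[-1.0282 1.0948 2.2825]

Answer: 5.5030 9.4642 14.8008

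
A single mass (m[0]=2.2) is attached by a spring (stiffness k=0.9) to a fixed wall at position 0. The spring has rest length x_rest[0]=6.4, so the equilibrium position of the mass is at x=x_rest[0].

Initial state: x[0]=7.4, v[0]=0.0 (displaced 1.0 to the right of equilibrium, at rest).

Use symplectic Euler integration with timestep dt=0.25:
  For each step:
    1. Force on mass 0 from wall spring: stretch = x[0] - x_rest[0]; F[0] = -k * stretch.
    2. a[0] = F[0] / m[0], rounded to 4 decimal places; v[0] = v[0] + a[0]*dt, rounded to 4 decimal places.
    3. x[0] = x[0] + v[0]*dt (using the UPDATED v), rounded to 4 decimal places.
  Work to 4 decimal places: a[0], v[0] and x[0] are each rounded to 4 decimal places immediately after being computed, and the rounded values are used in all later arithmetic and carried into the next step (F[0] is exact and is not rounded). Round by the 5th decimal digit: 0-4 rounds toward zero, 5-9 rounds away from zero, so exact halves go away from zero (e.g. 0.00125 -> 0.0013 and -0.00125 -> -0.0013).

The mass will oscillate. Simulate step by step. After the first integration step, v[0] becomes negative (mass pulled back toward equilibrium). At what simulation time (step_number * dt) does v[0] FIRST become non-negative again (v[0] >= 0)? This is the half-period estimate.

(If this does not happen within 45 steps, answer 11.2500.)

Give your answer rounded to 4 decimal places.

Answer: 5.0000

Derivation:
Step 0: x=[7.4000] v=[0.0000]
Step 1: x=[7.3744] v=[-0.1023]
Step 2: x=[7.3239] v=[-0.2020]
Step 3: x=[7.2498] v=[-0.2965]
Step 4: x=[7.1540] v=[-0.3834]
Step 5: x=[7.0389] v=[-0.4605]
Step 6: x=[6.9074] v=[-0.5259]
Step 7: x=[6.7630] v=[-0.5778]
Step 8: x=[6.6093] v=[-0.6149]
Step 9: x=[6.4502] v=[-0.6363]
Step 10: x=[6.2899] v=[-0.6414]
Step 11: x=[6.1324] v=[-0.6302]
Step 12: x=[5.9817] v=[-0.6028]
Step 13: x=[5.8417] v=[-0.5600]
Step 14: x=[5.7160] v=[-0.5029]
Step 15: x=[5.6078] v=[-0.4330]
Step 16: x=[5.5198] v=[-0.3520]
Step 17: x=[5.4543] v=[-0.2620]
Step 18: x=[5.4130] v=[-0.1653]
Step 19: x=[5.3969] v=[-0.0644]
Step 20: x=[5.4065] v=[0.0382]
First v>=0 after going negative at step 20, time=5.0000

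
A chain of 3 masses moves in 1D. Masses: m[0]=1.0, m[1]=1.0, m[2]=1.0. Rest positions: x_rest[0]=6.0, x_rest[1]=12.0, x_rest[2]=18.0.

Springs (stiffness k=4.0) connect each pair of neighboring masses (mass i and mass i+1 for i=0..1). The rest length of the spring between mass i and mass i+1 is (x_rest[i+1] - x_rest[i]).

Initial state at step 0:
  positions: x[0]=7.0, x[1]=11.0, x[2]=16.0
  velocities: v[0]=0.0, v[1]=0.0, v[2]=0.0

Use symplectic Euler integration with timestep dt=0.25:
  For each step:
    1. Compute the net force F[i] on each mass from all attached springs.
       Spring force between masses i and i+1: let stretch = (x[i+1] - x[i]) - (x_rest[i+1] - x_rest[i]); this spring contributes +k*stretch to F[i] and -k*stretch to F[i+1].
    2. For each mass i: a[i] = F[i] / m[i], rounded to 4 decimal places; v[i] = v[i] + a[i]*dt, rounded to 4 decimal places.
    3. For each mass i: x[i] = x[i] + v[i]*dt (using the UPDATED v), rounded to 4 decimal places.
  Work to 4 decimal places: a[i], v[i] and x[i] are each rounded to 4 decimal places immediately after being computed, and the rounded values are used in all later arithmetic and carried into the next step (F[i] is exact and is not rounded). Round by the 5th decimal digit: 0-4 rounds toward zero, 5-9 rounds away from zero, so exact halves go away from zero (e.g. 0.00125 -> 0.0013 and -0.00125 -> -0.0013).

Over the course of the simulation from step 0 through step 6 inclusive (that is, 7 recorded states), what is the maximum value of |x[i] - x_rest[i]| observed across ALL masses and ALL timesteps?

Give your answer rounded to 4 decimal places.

Answer: 2.0761

Derivation:
Step 0: x=[7.0000 11.0000 16.0000] v=[0.0000 0.0000 0.0000]
Step 1: x=[6.5000 11.2500 16.2500] v=[-2.0000 1.0000 1.0000]
Step 2: x=[5.6875 11.5625 16.7500] v=[-3.2500 1.2500 2.0000]
Step 3: x=[4.8438 11.7031 17.4531] v=[-3.3750 0.5625 2.8125]
Step 4: x=[4.2149 11.5664 18.2187] v=[-2.5157 -0.5468 3.0625]
Step 5: x=[3.9239 11.2549 18.8213] v=[-1.1642 -1.2460 2.4102]
Step 6: x=[3.9656 11.0023 19.0323] v=[0.1668 -1.0106 0.8438]
Max displacement = 2.0761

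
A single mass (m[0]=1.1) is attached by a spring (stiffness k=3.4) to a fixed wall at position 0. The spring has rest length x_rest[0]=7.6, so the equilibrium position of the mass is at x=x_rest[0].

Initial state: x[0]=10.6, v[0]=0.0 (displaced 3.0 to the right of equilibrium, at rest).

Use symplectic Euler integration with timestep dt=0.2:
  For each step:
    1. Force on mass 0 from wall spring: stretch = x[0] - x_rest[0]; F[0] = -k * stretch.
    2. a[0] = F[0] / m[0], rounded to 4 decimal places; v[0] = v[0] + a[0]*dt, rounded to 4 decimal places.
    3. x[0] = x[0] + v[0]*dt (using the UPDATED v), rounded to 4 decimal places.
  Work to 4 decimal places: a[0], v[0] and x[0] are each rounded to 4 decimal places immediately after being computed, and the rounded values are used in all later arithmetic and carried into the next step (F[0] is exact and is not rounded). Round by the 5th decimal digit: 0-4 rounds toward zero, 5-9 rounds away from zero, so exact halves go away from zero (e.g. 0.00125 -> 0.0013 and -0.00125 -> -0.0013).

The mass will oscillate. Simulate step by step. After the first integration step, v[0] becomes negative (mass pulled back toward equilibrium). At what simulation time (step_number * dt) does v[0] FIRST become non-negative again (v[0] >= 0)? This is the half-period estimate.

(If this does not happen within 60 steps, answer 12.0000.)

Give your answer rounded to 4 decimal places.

Step 0: x=[10.6000] v=[0.0000]
Step 1: x=[10.2291] v=[-1.8545]
Step 2: x=[9.5331] v=[-3.4798]
Step 3: x=[8.5981] v=[-4.6748]
Step 4: x=[7.5397] v=[-5.2918]
Step 5: x=[6.4888] v=[-5.2545]
Step 6: x=[5.5753] v=[-4.5676]
Step 7: x=[4.9121] v=[-3.3160]
Step 8: x=[4.5812] v=[-1.6544]
Step 9: x=[4.6236] v=[0.2118]
First v>=0 after going negative at step 9, time=1.8000

Answer: 1.8000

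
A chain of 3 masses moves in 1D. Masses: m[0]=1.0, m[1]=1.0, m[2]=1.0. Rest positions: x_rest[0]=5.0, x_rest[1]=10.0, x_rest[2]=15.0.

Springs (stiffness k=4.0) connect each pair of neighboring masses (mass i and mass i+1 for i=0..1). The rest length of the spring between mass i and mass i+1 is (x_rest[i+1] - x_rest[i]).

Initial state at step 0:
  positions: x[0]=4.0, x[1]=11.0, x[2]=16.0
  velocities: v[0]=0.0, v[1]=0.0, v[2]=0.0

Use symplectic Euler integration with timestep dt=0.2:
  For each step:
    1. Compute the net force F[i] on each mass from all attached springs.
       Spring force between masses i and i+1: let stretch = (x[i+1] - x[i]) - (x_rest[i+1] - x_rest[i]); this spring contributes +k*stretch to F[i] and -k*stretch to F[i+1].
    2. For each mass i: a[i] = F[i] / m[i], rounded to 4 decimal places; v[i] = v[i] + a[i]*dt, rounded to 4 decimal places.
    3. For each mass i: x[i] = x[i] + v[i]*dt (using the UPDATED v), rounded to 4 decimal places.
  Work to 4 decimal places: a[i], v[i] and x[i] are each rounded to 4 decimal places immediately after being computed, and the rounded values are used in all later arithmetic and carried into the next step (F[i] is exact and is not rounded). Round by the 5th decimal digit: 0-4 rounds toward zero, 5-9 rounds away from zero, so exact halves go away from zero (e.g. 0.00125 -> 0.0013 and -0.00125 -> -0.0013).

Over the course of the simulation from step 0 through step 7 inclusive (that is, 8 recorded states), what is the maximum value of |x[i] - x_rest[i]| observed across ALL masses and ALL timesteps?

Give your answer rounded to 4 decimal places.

Answer: 1.2573

Derivation:
Step 0: x=[4.0000 11.0000 16.0000] v=[0.0000 0.0000 0.0000]
Step 1: x=[4.3200 10.6800 16.0000] v=[1.6000 -1.6000 0.0000]
Step 2: x=[4.8576 10.1936 15.9488] v=[2.6880 -2.4320 -0.2560]
Step 3: x=[5.4490 9.7743 15.7768] v=[2.9568 -2.0966 -0.8602]
Step 4: x=[5.9324 9.6233 15.4444] v=[2.4170 -0.7548 -1.6622]
Step 5: x=[6.2063 9.8132 14.9806] v=[1.3697 0.9494 -2.3191]
Step 6: x=[6.2573 10.2528 14.4900] v=[0.2552 2.1978 -2.4530]
Step 7: x=[6.1476 10.7310 14.1214] v=[-0.5484 2.3912 -1.8428]
Max displacement = 1.2573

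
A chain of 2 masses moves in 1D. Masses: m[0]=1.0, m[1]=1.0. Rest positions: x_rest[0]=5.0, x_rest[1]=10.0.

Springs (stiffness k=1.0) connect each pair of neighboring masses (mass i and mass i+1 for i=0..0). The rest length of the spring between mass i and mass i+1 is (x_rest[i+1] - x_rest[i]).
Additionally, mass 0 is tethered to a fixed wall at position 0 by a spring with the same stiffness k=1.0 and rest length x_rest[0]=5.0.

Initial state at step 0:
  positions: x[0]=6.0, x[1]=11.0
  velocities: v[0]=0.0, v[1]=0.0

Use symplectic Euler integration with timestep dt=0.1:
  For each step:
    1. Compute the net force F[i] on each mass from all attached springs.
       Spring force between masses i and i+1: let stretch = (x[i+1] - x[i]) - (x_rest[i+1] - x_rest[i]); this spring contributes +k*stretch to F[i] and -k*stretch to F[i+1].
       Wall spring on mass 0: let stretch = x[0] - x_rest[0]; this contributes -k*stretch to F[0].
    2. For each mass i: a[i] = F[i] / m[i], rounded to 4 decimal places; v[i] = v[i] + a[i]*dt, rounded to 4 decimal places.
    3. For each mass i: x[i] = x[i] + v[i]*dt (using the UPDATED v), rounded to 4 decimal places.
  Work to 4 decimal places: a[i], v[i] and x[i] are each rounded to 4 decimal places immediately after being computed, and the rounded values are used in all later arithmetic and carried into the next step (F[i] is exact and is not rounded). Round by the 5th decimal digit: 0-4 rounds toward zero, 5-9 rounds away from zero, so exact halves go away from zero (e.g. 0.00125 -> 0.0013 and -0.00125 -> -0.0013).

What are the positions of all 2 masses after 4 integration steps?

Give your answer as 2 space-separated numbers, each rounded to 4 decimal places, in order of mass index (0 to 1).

Step 0: x=[6.0000 11.0000] v=[0.0000 0.0000]
Step 1: x=[5.9900 11.0000] v=[-0.1000 0.0000]
Step 2: x=[5.9702 10.9999] v=[-0.1980 -0.0010]
Step 3: x=[5.9410 10.9995] v=[-0.2921 -0.0040]
Step 4: x=[5.9030 10.9985] v=[-0.3804 -0.0099]

Answer: 5.9030 10.9985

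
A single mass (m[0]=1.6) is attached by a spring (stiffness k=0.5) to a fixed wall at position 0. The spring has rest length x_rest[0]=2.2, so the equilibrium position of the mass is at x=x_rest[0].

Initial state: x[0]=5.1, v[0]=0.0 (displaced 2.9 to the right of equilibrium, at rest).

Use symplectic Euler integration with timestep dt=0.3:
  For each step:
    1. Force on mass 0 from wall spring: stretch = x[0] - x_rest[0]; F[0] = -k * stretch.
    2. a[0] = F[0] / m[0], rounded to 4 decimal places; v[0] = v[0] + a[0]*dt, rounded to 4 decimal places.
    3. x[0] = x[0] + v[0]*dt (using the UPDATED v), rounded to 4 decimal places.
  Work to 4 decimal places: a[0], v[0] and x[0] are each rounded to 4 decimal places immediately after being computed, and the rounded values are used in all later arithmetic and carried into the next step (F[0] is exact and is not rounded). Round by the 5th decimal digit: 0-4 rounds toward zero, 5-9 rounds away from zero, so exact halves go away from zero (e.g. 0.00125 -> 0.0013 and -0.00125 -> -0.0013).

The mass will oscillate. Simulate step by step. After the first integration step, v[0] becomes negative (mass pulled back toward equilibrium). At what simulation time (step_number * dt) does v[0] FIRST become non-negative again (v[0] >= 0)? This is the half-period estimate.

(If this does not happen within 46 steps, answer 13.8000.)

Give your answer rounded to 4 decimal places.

Answer: 5.7000

Derivation:
Step 0: x=[5.1000] v=[0.0000]
Step 1: x=[5.0184] v=[-0.2719]
Step 2: x=[4.8576] v=[-0.5361]
Step 3: x=[4.6220] v=[-0.7853]
Step 4: x=[4.3183] v=[-1.0124]
Step 5: x=[3.9550] v=[-1.2110]
Step 6: x=[3.5424] v=[-1.3755]
Step 7: x=[3.0920] v=[-1.5014]
Step 8: x=[2.6165] v=[-1.5850]
Step 9: x=[2.1293] v=[-1.6241]
Step 10: x=[1.6441] v=[-1.6175]
Step 11: x=[1.1745] v=[-1.5654]
Step 12: x=[0.7337] v=[-1.4693]
Step 13: x=[0.3342] v=[-1.3318]
Step 14: x=[-0.0129] v=[-1.1569]
Step 15: x=[-0.2978] v=[-0.9495]
Step 16: x=[-0.5124] v=[-0.7153]
Step 17: x=[-0.6507] v=[-0.4610]
Step 18: x=[-0.7088] v=[-0.1938]
Step 19: x=[-0.6851] v=[0.0789]
First v>=0 after going negative at step 19, time=5.7000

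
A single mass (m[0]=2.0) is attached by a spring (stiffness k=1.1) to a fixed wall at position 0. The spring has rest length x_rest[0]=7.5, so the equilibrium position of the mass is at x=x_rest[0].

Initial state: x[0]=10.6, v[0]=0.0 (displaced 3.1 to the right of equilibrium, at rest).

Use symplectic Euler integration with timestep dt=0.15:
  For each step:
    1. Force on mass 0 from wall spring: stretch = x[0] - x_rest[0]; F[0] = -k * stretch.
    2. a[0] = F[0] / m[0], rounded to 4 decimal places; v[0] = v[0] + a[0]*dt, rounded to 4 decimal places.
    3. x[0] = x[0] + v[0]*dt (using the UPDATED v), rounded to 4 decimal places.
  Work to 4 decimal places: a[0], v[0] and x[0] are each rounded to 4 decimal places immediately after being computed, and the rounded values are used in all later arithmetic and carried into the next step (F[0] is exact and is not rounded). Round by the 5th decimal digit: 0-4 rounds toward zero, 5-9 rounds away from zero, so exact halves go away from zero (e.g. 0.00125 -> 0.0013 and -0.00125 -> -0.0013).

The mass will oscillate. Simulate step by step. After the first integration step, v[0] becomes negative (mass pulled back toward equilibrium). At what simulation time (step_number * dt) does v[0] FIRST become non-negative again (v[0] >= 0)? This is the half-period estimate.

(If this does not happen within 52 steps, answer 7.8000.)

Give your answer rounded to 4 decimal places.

Step 0: x=[10.6000] v=[0.0000]
Step 1: x=[10.5616] v=[-0.2558]
Step 2: x=[10.4853] v=[-0.5084]
Step 3: x=[10.3721] v=[-0.7547]
Step 4: x=[10.2233] v=[-0.9917]
Step 5: x=[10.0408] v=[-1.2164]
Step 6: x=[9.8269] v=[-1.4260]
Step 7: x=[9.5842] v=[-1.6180]
Step 8: x=[9.3157] v=[-1.7899]
Step 9: x=[9.0247] v=[-1.9397]
Step 10: x=[8.7149] v=[-2.0655]
Step 11: x=[8.3900] v=[-2.1657]
Step 12: x=[8.0541] v=[-2.2391]
Step 13: x=[7.7114] v=[-2.2848]
Step 14: x=[7.3661] v=[-2.3022]
Step 15: x=[7.0224] v=[-2.2912]
Step 16: x=[6.6846] v=[-2.2518]
Step 17: x=[6.3569] v=[-2.1845]
Step 18: x=[6.0434] v=[-2.0902]
Step 19: x=[5.7479] v=[-1.9700]
Step 20: x=[5.4741] v=[-1.8254]
Step 21: x=[5.2254] v=[-1.6583]
Step 22: x=[5.0048] v=[-1.4707]
Step 23: x=[4.8151] v=[-1.2648]
Step 24: x=[4.6586] v=[-1.0433]
Step 25: x=[4.5373] v=[-0.8089]
Step 26: x=[4.4526] v=[-0.5645]
Step 27: x=[4.4056] v=[-0.3131]
Step 28: x=[4.3969] v=[-0.0578]
Step 29: x=[4.4266] v=[0.1982]
First v>=0 after going negative at step 29, time=4.3500

Answer: 4.3500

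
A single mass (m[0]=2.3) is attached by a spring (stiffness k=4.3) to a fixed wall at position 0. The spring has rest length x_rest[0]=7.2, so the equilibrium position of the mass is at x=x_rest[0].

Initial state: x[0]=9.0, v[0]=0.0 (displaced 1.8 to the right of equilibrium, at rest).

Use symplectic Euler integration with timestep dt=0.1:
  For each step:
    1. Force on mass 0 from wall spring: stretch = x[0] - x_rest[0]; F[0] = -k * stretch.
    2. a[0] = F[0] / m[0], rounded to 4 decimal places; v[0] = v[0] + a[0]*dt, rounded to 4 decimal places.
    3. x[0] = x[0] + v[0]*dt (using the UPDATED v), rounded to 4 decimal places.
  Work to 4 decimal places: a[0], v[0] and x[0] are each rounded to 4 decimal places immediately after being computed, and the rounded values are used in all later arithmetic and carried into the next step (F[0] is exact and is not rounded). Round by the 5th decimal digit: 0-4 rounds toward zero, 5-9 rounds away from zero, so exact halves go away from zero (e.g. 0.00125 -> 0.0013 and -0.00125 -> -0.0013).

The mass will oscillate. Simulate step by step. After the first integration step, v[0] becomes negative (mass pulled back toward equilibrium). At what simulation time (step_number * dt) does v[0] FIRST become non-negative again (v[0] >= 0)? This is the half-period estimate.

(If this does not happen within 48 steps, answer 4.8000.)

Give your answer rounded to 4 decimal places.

Answer: 2.3000

Derivation:
Step 0: x=[9.0000] v=[0.0000]
Step 1: x=[8.9664] v=[-0.3365]
Step 2: x=[8.8997] v=[-0.6667]
Step 3: x=[8.8013] v=[-0.9845]
Step 4: x=[8.6729] v=[-1.2839]
Step 5: x=[8.5170] v=[-1.5593]
Step 6: x=[8.3365] v=[-1.8055]
Step 7: x=[8.1347] v=[-2.0180]
Step 8: x=[7.9154] v=[-2.1928]
Step 9: x=[7.6827] v=[-2.3266]
Step 10: x=[7.4410] v=[-2.4168]
Step 11: x=[7.1948] v=[-2.4619]
Step 12: x=[6.9487] v=[-2.4609]
Step 13: x=[6.7073] v=[-2.4139]
Step 14: x=[6.4751] v=[-2.3218]
Step 15: x=[6.2565] v=[-2.1863]
Step 16: x=[6.0555] v=[-2.0099]
Step 17: x=[5.8759] v=[-1.7959]
Step 18: x=[5.7211] v=[-1.5484]
Step 19: x=[5.5939] v=[-1.2719]
Step 20: x=[5.4967] v=[-0.9716]
Step 21: x=[5.4314] v=[-0.6532]
Step 22: x=[5.3991] v=[-0.3226]
Step 23: x=[5.4005] v=[0.0141]
First v>=0 after going negative at step 23, time=2.3000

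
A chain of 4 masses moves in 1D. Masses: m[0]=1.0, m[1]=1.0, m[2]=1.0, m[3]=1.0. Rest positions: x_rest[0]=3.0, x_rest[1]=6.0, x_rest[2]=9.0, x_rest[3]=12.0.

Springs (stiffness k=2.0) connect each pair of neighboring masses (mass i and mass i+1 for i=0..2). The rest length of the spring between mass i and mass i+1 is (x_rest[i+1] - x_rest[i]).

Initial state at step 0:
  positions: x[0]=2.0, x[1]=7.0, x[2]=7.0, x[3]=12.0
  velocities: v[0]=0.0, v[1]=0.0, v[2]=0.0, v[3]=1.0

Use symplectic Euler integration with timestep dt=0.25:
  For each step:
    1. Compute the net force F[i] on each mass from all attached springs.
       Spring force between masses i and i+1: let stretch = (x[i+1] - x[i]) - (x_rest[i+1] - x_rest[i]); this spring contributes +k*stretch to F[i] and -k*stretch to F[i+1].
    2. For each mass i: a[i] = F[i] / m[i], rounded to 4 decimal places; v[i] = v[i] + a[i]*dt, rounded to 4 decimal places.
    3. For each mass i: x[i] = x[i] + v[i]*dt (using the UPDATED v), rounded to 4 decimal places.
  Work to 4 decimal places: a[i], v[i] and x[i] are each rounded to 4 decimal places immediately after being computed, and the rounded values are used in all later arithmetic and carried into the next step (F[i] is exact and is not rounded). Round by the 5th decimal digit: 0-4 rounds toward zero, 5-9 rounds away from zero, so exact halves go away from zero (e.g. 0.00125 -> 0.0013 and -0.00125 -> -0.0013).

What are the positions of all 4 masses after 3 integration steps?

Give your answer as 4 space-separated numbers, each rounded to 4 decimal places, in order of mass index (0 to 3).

Answer: 3.0000 4.4687 9.6484 11.6328

Derivation:
Step 0: x=[2.0000 7.0000 7.0000 12.0000] v=[0.0000 0.0000 0.0000 1.0000]
Step 1: x=[2.2500 6.3750 7.6250 12.0000] v=[1.0000 -2.5000 2.5000 0.0000]
Step 2: x=[2.6406 5.3906 8.6406 11.8281] v=[1.5625 -3.9375 4.0625 -0.6875]
Step 3: x=[3.0000 4.4687 9.6484 11.6328] v=[1.4375 -3.6875 4.0313 -0.7813]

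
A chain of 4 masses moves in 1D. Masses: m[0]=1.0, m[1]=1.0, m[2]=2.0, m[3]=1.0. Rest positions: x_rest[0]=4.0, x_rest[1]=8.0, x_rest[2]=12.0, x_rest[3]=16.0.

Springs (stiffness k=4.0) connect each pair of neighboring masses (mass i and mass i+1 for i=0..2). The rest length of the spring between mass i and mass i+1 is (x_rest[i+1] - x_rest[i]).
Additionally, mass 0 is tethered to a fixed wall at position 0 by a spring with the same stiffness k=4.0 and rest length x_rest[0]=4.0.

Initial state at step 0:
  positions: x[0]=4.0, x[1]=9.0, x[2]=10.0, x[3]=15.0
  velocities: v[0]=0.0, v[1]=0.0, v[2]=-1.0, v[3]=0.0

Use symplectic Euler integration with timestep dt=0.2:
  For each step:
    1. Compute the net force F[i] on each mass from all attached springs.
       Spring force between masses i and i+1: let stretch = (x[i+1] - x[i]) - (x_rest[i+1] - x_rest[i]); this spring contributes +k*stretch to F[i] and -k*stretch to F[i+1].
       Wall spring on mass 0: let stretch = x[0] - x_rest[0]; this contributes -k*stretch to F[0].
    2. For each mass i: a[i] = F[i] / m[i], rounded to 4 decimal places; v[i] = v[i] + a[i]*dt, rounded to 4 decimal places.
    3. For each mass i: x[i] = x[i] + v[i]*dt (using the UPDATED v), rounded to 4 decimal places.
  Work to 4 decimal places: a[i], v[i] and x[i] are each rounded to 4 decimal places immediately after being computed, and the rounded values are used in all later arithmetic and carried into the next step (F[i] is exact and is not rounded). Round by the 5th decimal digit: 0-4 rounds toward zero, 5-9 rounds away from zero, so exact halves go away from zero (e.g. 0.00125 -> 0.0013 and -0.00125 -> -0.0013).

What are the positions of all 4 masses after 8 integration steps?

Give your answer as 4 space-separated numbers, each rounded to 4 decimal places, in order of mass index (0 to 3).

Answer: 1.7121 7.3777 10.6625 15.0508

Derivation:
Step 0: x=[4.0000 9.0000 10.0000 15.0000] v=[0.0000 0.0000 -1.0000 0.0000]
Step 1: x=[4.1600 8.3600 10.1200 14.8400] v=[0.8000 -3.2000 0.6000 -0.8000]
Step 2: x=[4.3264 7.3296 10.4768 14.5648] v=[0.8320 -5.1520 1.7840 -1.3760]
Step 3: x=[4.2811 6.3222 10.9089 14.2755] v=[-0.2266 -5.0368 2.1603 -1.4464]
Step 4: x=[3.8774 5.7221 11.2434 14.0876] v=[-2.0186 -3.0003 1.6723 -0.9397]
Step 5: x=[3.1484 5.7103 11.3637 14.0846] v=[-3.6448 -0.0590 0.6015 -0.0151]
Step 6: x=[2.3256 6.1931 11.2494 14.2862] v=[-4.1140 2.4142 -0.5715 1.0082]
Step 7: x=[1.7495 6.8661 10.9735 14.6420] v=[-2.8805 3.3652 -1.3793 1.7788]
Step 8: x=[1.7121 7.3777 10.6625 15.0508] v=[-0.1868 2.5578 -1.5549 2.0440]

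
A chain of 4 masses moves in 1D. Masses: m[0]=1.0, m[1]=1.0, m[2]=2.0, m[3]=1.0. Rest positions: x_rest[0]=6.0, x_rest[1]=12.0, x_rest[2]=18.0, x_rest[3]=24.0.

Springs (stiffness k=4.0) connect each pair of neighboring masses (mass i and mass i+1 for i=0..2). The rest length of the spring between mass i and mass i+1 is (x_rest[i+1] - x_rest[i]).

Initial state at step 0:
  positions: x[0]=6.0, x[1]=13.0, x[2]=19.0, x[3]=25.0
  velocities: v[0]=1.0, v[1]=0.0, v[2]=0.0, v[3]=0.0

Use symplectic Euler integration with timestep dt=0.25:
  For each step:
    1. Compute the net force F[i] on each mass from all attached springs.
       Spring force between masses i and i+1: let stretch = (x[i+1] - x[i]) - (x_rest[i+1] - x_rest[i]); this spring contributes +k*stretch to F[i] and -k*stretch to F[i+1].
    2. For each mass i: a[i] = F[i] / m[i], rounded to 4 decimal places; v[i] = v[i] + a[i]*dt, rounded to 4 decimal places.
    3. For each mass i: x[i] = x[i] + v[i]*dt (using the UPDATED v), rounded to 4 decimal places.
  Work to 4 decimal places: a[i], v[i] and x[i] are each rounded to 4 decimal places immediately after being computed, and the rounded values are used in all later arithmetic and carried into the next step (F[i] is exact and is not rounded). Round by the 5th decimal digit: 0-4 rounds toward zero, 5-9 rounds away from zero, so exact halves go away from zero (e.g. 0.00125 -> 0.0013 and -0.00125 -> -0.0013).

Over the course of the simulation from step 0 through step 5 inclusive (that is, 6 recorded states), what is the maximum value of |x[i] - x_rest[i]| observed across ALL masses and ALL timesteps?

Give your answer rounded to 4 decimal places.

Step 0: x=[6.0000 13.0000 19.0000 25.0000] v=[1.0000 0.0000 0.0000 0.0000]
Step 1: x=[6.5000 12.7500 19.0000 25.0000] v=[2.0000 -1.0000 0.0000 0.0000]
Step 2: x=[7.0625 12.5000 18.9688 25.0000] v=[2.2500 -1.0000 -0.1250 0.0000]
Step 3: x=[7.4844 12.5078 18.8829 24.9922] v=[1.6875 0.0313 -0.3438 -0.0312]
Step 4: x=[7.6621 12.8536 18.7637 24.9571] v=[0.7109 1.3830 -0.4767 -0.1405]
Step 5: x=[7.6377 13.3790 18.6799 24.8736] v=[-0.0976 2.1016 -0.3351 -0.3339]
Max displacement = 1.6621

Answer: 1.6621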